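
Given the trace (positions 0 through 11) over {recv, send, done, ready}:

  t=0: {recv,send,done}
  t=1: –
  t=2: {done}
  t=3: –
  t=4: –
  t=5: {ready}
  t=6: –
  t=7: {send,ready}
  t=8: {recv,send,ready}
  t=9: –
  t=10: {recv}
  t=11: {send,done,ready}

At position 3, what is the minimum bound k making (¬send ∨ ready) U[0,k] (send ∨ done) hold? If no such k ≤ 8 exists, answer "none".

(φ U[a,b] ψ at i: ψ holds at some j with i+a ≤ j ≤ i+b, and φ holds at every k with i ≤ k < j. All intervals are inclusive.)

4

Need earliest j ≥ 3 with (send ∨ done), and (¬send ∨ ready) at every k in [3,j-1].
  j=3: rhs fails.
  j=4: rhs fails.
  j=5: rhs fails.
  j=6: rhs fails.
  j=7: rhs holds; lhs holds on [3,6]. k = 4.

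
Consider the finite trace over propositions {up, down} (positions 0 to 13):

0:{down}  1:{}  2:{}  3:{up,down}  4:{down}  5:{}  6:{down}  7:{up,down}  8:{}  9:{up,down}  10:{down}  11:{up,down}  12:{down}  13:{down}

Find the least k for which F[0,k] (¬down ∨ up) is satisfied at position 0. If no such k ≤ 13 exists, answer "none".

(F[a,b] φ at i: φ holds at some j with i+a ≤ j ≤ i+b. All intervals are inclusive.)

1

Scan j = 0,1,… for (¬down ∨ up):
  j=0: fails
  j=1: holds
First hit at j=1, so smallest k = 1-0 = 1.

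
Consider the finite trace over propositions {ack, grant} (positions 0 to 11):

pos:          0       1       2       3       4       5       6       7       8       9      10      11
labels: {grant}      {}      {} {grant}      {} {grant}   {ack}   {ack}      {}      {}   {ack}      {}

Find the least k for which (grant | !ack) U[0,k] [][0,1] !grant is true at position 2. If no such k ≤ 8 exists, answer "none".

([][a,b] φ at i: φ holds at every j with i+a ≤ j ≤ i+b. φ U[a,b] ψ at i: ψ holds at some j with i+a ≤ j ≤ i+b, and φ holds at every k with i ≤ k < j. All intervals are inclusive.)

4

Need earliest j ≥ 2 with [][0,1] !grant, and (grant | !ack) at every k in [2,j-1].
  j=2: rhs fails.
  j=3: rhs fails.
  j=4: rhs fails.
  j=5: rhs fails.
  j=6: rhs holds; lhs holds on [2,5]. k = 4.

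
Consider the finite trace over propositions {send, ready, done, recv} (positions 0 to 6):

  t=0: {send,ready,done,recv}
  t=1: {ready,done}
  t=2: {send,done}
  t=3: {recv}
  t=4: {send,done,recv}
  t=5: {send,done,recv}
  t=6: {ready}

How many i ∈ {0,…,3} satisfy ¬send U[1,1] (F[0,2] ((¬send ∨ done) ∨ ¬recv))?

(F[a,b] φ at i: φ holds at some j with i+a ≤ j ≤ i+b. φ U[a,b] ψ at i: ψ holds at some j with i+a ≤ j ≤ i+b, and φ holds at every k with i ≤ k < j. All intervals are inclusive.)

2

Evaluate at each i in [0,3]:
  i=0: ✗ (lhs fails at k=0 before rhs at j=1)
  i=1: ✓ (rhs at j=2; lhs holds on [1,1])
  i=2: ✗ (lhs fails at k=2 before rhs at j=3)
  i=3: ✓ (rhs at j=4; lhs holds on [3,3])
Positions where it holds: {1, 3} → 2.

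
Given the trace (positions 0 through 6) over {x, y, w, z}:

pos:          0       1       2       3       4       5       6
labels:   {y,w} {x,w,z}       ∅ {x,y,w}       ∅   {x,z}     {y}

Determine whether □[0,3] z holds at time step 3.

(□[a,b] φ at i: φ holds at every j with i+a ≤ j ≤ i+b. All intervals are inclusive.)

False

Check z at every j in [3,6]:
  j=3: false
  j=4: false
  j=5: true
  j=6: false
Fails at j=3 → formula fails.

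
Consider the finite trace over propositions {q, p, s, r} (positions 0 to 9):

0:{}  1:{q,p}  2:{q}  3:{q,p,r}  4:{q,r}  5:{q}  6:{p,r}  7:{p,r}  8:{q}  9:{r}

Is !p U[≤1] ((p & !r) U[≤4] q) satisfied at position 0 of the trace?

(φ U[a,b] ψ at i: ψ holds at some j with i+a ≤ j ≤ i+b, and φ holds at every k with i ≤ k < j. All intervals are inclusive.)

Holds

Need some j in [0,1] with ((p & !r) U[≤4] q), and !p at every k in [0,j-1].
  j=0: ((p & !r) U[≤4] q) — fails.
  j=1: ((p & !r) U[≤4] q) holds; !p holds at every k in [0,0] → satisfied.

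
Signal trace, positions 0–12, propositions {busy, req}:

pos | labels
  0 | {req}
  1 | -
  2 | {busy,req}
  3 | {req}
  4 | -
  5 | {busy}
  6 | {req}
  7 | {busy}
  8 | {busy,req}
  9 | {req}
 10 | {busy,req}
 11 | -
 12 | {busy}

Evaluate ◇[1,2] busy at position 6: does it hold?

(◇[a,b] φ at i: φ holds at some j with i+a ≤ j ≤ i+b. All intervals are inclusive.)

Holds

Check busy at each j in [7,8]:
  j=7: true
  j=8: true
Found at j=7 → formula holds.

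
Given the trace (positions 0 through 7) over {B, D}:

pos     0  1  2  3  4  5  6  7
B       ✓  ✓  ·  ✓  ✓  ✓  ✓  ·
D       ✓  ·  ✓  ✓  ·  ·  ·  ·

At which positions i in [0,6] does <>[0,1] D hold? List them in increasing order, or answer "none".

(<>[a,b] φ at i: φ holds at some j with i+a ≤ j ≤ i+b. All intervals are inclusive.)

0, 1, 2, 3

Evaluate at each i in [0,6]:
  i=0: ✓ (witness j=0)
  i=1: ✓ (witness j=2)
  i=2: ✓ (witness j=2)
  i=3: ✓ (witness j=3)
  i=4: ✗ (none in [4,5])
  i=5: ✗ (none in [5,6])
  i=6: ✗ (none in [6,7])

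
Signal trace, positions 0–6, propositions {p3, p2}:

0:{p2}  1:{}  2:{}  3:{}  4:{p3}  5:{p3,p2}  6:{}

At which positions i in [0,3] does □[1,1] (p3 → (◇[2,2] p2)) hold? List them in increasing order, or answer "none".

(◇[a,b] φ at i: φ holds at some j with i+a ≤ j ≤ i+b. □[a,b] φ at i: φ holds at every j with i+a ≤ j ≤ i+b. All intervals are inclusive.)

0, 1, 2

Evaluate at each i in [0,3]:
  i=0: ✓ (all of [1,1])
  i=1: ✓ (all of [2,2])
  i=2: ✓ (all of [3,3])
  i=3: ✗ (fails at j=4)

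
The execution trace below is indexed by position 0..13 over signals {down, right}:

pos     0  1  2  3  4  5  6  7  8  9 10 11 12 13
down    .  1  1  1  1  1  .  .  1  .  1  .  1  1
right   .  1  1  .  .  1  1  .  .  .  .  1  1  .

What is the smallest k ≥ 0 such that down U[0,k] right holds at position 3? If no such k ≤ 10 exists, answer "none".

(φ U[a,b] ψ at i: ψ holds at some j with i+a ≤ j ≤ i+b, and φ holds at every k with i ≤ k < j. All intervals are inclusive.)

2

Need earliest j ≥ 3 with right, and down at every k in [3,j-1].
  j=3: rhs fails.
  j=4: rhs fails.
  j=5: rhs holds; lhs holds on [3,4]. k = 2.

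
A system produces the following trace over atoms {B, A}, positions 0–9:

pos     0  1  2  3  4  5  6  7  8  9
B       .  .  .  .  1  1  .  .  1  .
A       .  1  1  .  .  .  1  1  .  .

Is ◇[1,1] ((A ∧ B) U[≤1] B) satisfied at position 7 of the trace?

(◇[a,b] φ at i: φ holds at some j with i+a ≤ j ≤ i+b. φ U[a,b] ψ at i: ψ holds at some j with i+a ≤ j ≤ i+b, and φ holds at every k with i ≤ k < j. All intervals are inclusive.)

Holds

Check ((A ∧ B) U[≤1] B) at each j in [8,8]:
  j=8: holds
Found at j=8 → formula holds.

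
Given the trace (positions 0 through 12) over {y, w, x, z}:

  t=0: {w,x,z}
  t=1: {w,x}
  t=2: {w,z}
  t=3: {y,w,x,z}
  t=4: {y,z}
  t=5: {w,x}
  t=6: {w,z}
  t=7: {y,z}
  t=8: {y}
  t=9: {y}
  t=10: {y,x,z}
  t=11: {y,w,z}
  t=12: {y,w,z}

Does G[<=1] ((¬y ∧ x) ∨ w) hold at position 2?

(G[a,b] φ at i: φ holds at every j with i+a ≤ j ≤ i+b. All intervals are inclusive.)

Check ((¬y ∧ x) ∨ w) at every j in [2,3]:
  j=2: true
  j=3: true
All positions satisfy it → formula holds.

Holds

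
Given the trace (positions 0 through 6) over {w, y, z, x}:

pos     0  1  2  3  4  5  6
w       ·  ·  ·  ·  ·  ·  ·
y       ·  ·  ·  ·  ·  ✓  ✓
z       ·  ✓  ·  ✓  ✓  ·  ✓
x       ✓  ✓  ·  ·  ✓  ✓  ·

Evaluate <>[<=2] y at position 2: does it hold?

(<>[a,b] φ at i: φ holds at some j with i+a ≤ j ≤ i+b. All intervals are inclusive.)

False

Check y at each j in [2,4]:
  j=2: false
  j=3: false
  j=4: false
No position in the window satisfies it → formula fails.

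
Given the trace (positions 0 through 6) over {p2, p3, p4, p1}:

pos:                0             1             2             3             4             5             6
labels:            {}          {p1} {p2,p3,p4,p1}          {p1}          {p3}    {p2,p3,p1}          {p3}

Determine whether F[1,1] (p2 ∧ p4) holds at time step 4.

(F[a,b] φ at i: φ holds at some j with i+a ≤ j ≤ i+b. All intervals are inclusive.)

No

Check (p2 ∧ p4) at each j in [5,5]:
  j=5: false
No position in the window satisfies it → formula fails.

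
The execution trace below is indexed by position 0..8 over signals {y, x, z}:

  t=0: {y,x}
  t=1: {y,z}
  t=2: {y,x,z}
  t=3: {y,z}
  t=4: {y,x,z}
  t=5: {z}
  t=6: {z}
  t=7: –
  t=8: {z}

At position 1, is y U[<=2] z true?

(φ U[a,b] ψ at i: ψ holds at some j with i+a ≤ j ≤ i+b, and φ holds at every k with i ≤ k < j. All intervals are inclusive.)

Yes

Need some j in [1,3] with z, and y at every k in [1,j-1].
  j=1: z holds; no prefix to check → satisfied.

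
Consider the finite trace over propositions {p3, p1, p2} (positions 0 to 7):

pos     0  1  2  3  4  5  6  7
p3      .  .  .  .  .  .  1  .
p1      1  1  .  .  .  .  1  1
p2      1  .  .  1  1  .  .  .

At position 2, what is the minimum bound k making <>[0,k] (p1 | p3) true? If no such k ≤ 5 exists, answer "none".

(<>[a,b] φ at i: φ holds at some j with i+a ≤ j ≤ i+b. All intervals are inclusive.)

Scan j = 2,3,… for (p1 | p3):
  j=2: fails
  j=3: fails
  j=4: fails
  j=5: fails
  j=6: holds
First hit at j=6, so smallest k = 6-2 = 4.

4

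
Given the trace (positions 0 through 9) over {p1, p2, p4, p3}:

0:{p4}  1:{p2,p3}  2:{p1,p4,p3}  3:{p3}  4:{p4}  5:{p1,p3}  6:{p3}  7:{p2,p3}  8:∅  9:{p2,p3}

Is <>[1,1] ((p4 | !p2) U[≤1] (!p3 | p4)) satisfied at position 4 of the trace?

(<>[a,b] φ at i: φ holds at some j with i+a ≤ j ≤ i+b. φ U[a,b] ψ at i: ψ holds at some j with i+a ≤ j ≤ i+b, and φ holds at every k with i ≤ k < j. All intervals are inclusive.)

False

Check ((p4 | !p2) U[≤1] (!p3 | p4)) at each j in [5,5]:
  j=5: fails
No position in the window satisfies it → formula fails.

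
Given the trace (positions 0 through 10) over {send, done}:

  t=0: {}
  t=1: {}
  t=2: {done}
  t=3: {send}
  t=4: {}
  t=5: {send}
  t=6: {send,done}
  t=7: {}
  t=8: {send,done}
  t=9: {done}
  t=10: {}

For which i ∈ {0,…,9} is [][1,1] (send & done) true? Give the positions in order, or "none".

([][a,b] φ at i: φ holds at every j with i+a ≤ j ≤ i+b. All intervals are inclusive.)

Evaluate at each i in [0,9]:
  i=0: ✗ (fails at j=1)
  i=1: ✗ (fails at j=2)
  i=2: ✗ (fails at j=3)
  i=3: ✗ (fails at j=4)
  i=4: ✗ (fails at j=5)
  i=5: ✓ (all of [6,6])
  i=6: ✗ (fails at j=7)
  i=7: ✓ (all of [8,8])
  i=8: ✗ (fails at j=9)
  i=9: ✗ (fails at j=10)

5, 7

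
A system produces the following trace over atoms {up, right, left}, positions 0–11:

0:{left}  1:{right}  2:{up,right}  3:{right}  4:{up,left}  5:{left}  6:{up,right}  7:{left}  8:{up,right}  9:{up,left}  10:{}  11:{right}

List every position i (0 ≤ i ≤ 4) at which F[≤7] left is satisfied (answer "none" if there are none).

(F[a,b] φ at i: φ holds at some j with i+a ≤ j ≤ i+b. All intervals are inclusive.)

Evaluate at each i in [0,4]:
  i=0: ✓ (witness j=0)
  i=1: ✓ (witness j=4)
  i=2: ✓ (witness j=4)
  i=3: ✓ (witness j=4)
  i=4: ✓ (witness j=4)

0, 1, 2, 3, 4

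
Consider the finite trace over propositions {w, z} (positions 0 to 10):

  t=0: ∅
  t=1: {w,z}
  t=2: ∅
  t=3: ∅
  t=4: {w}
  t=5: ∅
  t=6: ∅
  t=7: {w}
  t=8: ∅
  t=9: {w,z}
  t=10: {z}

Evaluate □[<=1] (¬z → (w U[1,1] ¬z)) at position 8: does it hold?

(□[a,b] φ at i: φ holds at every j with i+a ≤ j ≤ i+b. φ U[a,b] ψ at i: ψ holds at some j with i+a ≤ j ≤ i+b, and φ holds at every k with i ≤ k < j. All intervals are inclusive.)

Does not hold

Check (¬z → (w U[1,1] ¬z)) at every j in [8,9]:
  j=8: antecedent true; consequent fails → ✗
  j=9: antecedent false → ✓
Fails at j=8 → formula fails.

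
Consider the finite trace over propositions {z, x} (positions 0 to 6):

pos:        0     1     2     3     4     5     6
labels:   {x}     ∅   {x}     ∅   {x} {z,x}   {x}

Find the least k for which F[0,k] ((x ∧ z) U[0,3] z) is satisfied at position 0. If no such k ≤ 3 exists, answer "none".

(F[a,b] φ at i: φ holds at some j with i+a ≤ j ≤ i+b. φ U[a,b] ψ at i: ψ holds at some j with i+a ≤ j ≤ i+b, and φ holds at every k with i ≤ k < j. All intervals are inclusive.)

Scan j = 0,1,… for ((x ∧ z) U[0,3] z):
  j=0: fails
  j=1: fails
  j=2: fails
  j=3: fails
No j in [0,3] satisfies it → none.

none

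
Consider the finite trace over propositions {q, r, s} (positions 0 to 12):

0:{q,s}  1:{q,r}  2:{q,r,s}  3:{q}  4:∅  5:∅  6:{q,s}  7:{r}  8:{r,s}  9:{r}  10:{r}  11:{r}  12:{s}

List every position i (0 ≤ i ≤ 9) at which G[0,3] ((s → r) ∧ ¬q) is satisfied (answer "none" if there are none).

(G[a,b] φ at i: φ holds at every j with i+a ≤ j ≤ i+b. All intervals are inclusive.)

7, 8

Evaluate at each i in [0,9]:
  i=0: ✗ (fails at j=0)
  i=1: ✗ (fails at j=1)
  i=2: ✗ (fails at j=2)
  i=3: ✗ (fails at j=3)
  i=4: ✗ (fails at j=6)
  i=5: ✗ (fails at j=6)
  i=6: ✗ (fails at j=6)
  i=7: ✓ (all of [7,10])
  i=8: ✓ (all of [8,11])
  i=9: ✗ (fails at j=12)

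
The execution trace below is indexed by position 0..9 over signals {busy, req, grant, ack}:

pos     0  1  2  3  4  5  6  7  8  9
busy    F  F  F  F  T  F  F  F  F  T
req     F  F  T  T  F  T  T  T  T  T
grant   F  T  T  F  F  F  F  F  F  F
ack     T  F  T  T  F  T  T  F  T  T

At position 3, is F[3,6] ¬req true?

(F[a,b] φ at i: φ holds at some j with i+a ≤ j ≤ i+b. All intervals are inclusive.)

Does not hold

Check ¬req at each j in [6,9]:
  j=6: false
  j=7: false
  j=8: false
  j=9: false
No position in the window satisfies it → formula fails.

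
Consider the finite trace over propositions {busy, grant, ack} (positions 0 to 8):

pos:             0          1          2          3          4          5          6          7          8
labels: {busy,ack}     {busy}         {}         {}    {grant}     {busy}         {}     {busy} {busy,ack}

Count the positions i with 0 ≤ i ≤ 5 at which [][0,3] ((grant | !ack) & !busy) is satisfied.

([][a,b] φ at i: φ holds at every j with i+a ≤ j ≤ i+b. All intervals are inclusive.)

0

Evaluate at each i in [0,5]:
  i=0: ✗ (fails at j=0)
  i=1: ✗ (fails at j=1)
  i=2: ✗ (fails at j=5)
  i=3: ✗ (fails at j=5)
  i=4: ✗ (fails at j=5)
  i=5: ✗ (fails at j=5)
Positions where it holds: {} → 0.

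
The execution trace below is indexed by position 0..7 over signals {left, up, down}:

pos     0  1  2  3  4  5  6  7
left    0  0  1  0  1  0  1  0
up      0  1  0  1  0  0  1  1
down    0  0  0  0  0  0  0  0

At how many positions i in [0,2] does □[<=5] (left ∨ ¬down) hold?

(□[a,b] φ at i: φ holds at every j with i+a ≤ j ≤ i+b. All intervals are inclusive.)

3

Evaluate at each i in [0,2]:
  i=0: ✓ (all of [0,5])
  i=1: ✓ (all of [1,6])
  i=2: ✓ (all of [2,7])
Positions where it holds: {0, 1, 2} → 3.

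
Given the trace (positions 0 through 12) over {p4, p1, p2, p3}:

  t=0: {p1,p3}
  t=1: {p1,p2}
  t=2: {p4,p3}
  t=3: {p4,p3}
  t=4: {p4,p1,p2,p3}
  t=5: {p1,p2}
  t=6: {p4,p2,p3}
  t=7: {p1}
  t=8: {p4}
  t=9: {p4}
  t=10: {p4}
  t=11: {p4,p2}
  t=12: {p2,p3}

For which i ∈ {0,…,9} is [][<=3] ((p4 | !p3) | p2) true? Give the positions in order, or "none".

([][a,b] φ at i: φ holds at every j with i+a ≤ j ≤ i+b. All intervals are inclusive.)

Evaluate at each i in [0,9]:
  i=0: ✗ (fails at j=0)
  i=1: ✓ (all of [1,4])
  i=2: ✓ (all of [2,5])
  i=3: ✓ (all of [3,6])
  i=4: ✓ (all of [4,7])
  i=5: ✓ (all of [5,8])
  i=6: ✓ (all of [6,9])
  i=7: ✓ (all of [7,10])
  i=8: ✓ (all of [8,11])
  i=9: ✓ (all of [9,12])

1, 2, 3, 4, 5, 6, 7, 8, 9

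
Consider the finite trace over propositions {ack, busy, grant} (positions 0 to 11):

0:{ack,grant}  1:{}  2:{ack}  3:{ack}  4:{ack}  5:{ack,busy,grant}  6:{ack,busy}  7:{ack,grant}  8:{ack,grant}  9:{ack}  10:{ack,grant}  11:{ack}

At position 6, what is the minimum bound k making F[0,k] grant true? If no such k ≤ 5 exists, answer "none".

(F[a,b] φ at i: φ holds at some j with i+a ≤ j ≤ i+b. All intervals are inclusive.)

1

Scan j = 6,7,… for grant:
  j=6: fails
  j=7: holds
First hit at j=7, so smallest k = 7-6 = 1.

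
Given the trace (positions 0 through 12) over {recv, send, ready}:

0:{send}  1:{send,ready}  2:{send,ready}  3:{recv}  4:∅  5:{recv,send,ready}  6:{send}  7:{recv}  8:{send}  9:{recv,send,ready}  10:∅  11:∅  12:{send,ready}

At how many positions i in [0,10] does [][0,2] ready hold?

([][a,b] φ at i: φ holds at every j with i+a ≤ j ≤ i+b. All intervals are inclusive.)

0

Evaluate at each i in [0,10]:
  i=0: ✗ (fails at j=0)
  i=1: ✗ (fails at j=3)
  i=2: ✗ (fails at j=3)
  i=3: ✗ (fails at j=3)
  i=4: ✗ (fails at j=4)
  i=5: ✗ (fails at j=6)
  i=6: ✗ (fails at j=6)
  i=7: ✗ (fails at j=7)
  i=8: ✗ (fails at j=8)
  i=9: ✗ (fails at j=10)
  i=10: ✗ (fails at j=10)
Positions where it holds: {} → 0.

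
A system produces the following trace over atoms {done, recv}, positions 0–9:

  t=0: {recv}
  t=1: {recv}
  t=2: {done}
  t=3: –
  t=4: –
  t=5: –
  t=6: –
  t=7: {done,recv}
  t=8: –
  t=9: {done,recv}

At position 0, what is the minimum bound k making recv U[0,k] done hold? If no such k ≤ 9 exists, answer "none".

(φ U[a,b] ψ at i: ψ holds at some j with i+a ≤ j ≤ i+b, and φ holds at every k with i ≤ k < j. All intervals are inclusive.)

Need earliest j ≥ 0 with done, and recv at every k in [0,j-1].
  j=0: rhs fails.
  j=1: rhs fails.
  j=2: rhs holds; lhs holds on [0,1]. k = 2.

2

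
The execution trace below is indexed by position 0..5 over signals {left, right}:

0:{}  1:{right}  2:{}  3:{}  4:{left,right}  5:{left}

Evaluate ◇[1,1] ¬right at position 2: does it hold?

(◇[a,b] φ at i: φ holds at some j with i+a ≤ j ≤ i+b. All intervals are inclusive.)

Check ¬right at each j in [3,3]:
  j=3: true
Found at j=3 → formula holds.

Yes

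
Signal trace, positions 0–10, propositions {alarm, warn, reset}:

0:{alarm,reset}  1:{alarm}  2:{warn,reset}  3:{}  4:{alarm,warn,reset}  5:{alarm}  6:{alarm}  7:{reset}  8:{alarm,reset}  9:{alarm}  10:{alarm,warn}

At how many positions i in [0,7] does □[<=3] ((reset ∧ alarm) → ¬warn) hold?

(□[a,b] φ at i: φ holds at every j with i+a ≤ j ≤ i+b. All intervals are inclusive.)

4

Evaluate at each i in [0,7]:
  i=0: ✓ (all of [0,3])
  i=1: ✗ (fails at j=4)
  i=2: ✗ (fails at j=4)
  i=3: ✗ (fails at j=4)
  i=4: ✗ (fails at j=4)
  i=5: ✓ (all of [5,8])
  i=6: ✓ (all of [6,9])
  i=7: ✓ (all of [7,10])
Positions where it holds: {0, 5, 6, 7} → 4.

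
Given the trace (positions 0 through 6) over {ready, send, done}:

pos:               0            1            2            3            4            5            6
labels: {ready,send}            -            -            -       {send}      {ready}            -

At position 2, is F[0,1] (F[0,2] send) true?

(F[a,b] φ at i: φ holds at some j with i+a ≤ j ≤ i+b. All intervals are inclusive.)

Check F[0,2] send at each j in [2,3]:
  j=2: holds (witness at 4)
  j=3: holds (witness at 4)
Found at j=2 → formula holds.

Yes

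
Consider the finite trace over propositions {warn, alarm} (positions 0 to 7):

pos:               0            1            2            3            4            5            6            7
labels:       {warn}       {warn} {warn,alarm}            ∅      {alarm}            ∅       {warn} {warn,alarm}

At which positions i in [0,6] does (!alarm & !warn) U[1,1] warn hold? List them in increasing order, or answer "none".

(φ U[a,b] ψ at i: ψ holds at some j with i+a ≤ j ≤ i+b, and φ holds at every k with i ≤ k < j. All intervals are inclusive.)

Evaluate at each i in [0,6]:
  i=0: ✗ (lhs fails at k=0 before rhs at j=1)
  i=1: ✗ (lhs fails at k=1 before rhs at j=2)
  i=2: ✗ (no rhs in [3,3])
  i=3: ✗ (no rhs in [4,4])
  i=4: ✗ (no rhs in [5,5])
  i=5: ✓ (rhs at j=6; lhs holds on [5,5])
  i=6: ✗ (lhs fails at k=6 before rhs at j=7)

5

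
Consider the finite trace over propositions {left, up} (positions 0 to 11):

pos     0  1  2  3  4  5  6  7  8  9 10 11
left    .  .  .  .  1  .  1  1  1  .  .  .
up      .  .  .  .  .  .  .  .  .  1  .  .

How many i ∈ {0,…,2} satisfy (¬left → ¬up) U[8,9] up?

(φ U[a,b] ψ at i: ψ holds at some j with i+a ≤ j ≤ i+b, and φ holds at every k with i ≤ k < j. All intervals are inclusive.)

Evaluate at each i in [0,2]:
  i=0: ✓ (rhs at j=9; lhs holds on [0,8])
  i=1: ✓ (rhs at j=9; lhs holds on [1,8])
  i=2: ✗ (no rhs in [10,11])
Positions where it holds: {0, 1} → 2.

2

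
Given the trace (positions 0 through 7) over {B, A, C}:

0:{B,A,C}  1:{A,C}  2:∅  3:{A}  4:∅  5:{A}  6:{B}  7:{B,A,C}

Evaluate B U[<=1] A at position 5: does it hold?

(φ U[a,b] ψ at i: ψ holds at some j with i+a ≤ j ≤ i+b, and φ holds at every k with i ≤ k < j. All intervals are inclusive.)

Need some j in [5,6] with A, and B at every k in [5,j-1].
  j=5: A holds; no prefix to check → satisfied.

True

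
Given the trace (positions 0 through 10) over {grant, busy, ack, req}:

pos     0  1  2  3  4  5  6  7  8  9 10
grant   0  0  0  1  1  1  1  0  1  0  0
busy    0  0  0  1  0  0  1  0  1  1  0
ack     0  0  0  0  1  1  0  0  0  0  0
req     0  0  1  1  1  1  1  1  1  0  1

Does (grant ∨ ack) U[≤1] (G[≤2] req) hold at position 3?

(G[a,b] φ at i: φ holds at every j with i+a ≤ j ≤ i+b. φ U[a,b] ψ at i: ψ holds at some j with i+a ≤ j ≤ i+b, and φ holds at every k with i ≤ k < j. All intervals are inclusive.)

Need some j in [3,4] with G[≤2] req, and (grant ∨ ack) at every k in [3,j-1].
  j=3: G[≤2] req holds; no prefix to check → satisfied.

True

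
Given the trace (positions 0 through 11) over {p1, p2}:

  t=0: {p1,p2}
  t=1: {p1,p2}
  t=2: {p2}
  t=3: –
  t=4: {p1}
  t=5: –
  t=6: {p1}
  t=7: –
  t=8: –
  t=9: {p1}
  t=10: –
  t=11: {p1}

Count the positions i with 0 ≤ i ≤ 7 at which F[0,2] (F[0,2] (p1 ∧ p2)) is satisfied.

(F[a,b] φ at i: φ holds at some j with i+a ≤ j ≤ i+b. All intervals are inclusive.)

Evaluate at each i in [0,7]:
  i=0: ✓ (witness j=0)
  i=1: ✓ (witness j=1)
  i=2: ✗ (none in [2,4])
  i=3: ✗ (none in [3,5])
  i=4: ✗ (none in [4,6])
  i=5: ✗ (none in [5,7])
  i=6: ✗ (none in [6,8])
  i=7: ✗ (none in [7,9])
Positions where it holds: {0, 1} → 2.

2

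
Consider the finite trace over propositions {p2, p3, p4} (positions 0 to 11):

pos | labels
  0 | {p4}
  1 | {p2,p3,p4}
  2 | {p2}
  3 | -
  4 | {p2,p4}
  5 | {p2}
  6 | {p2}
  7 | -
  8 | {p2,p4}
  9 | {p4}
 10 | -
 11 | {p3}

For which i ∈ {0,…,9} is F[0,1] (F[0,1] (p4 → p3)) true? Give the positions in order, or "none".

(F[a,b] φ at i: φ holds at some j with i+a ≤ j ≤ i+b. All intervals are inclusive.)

0, 1, 2, 3, 4, 5, 6, 7, 8, 9

Evaluate at each i in [0,9]:
  i=0: ✓ (witness j=0)
  i=1: ✓ (witness j=1)
  i=2: ✓ (witness j=2)
  i=3: ✓ (witness j=3)
  i=4: ✓ (witness j=4)
  i=5: ✓ (witness j=5)
  i=6: ✓ (witness j=6)
  i=7: ✓ (witness j=7)
  i=8: ✓ (witness j=9)
  i=9: ✓ (witness j=9)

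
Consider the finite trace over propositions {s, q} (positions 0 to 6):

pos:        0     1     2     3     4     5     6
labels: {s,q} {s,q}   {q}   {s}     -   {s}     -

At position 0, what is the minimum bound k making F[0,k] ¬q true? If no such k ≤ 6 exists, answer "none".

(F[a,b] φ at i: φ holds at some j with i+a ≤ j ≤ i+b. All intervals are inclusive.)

Scan j = 0,1,… for ¬q:
  j=0: fails
  j=1: fails
  j=2: fails
  j=3: holds
First hit at j=3, so smallest k = 3-0 = 3.

3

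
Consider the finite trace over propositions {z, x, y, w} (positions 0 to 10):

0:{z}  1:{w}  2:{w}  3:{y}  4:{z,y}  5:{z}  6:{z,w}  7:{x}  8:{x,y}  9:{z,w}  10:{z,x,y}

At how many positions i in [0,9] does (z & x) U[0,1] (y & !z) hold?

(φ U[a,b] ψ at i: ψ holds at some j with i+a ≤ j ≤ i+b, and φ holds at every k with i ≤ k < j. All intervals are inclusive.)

2

Evaluate at each i in [0,9]:
  i=0: ✗ (no rhs in [0,1])
  i=1: ✗ (no rhs in [1,2])
  i=2: ✗ (lhs fails at k=2 before rhs at j=3)
  i=3: ✓ (rhs at j=3)
  i=4: ✗ (no rhs in [4,5])
  i=5: ✗ (no rhs in [5,6])
  i=6: ✗ (no rhs in [6,7])
  i=7: ✗ (lhs fails at k=7 before rhs at j=8)
  i=8: ✓ (rhs at j=8)
  i=9: ✗ (no rhs in [9,10])
Positions where it holds: {3, 8} → 2.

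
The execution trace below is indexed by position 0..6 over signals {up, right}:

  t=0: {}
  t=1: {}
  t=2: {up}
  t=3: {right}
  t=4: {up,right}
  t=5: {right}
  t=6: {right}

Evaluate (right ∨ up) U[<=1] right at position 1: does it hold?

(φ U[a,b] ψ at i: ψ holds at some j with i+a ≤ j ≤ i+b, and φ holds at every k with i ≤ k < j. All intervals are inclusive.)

Need some j in [1,2] with right, and (right ∨ up) at every k in [1,j-1].
  j=1: right false.
  j=2: right false.
No j in the window works → until fails.

Does not hold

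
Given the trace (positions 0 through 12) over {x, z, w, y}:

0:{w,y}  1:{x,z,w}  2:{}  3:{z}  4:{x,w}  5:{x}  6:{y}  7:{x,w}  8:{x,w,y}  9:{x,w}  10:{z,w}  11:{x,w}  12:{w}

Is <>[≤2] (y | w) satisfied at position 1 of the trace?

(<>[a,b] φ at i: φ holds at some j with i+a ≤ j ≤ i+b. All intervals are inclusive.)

Check (y | w) at each j in [1,3]:
  j=1: true
  j=2: false
  j=3: false
Found at j=1 → formula holds.

Yes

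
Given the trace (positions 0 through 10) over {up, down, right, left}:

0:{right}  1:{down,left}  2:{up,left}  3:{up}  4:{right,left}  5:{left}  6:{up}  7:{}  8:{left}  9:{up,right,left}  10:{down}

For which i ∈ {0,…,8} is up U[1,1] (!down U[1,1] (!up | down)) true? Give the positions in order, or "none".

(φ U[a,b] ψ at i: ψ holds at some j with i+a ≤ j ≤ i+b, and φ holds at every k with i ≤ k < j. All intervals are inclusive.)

2, 3, 6

Evaluate at each i in [0,8]:
  i=0: ✗ (no rhs in [1,1])
  i=1: ✗ (no rhs in [2,2])
  i=2: ✓ (rhs at j=3; lhs holds on [2,2])
  i=3: ✓ (rhs at j=4; lhs holds on [3,3])
  i=4: ✗ (no rhs in [5,5])
  i=5: ✗ (lhs fails at k=5 before rhs at j=6)
  i=6: ✓ (rhs at j=7; lhs holds on [6,6])
  i=7: ✗ (no rhs in [8,8])
  i=8: ✗ (lhs fails at k=8 before rhs at j=9)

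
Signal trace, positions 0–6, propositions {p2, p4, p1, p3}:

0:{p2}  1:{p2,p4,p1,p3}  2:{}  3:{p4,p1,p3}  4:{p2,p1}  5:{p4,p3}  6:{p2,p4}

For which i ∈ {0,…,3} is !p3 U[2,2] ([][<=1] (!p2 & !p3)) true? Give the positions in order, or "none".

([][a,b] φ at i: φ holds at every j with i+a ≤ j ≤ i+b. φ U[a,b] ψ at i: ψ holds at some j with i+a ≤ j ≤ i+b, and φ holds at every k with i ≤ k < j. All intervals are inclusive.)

none

Evaluate at each i in [0,3]:
  i=0: ✗ (no rhs in [2,2])
  i=1: ✗ (no rhs in [3,3])
  i=2: ✗ (no rhs in [4,4])
  i=3: ✗ (no rhs in [5,5])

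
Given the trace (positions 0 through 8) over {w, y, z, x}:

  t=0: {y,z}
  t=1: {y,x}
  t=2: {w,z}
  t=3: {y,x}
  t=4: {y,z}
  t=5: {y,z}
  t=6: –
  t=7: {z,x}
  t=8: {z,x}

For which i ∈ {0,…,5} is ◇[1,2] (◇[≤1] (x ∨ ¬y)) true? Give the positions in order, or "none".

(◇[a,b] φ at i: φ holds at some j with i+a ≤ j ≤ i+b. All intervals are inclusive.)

Evaluate at each i in [0,5]:
  i=0: ✓ (witness j=1)
  i=1: ✓ (witness j=2)
  i=2: ✓ (witness j=3)
  i=3: ✓ (witness j=5)
  i=4: ✓ (witness j=5)
  i=5: ✓ (witness j=6)

0, 1, 2, 3, 4, 5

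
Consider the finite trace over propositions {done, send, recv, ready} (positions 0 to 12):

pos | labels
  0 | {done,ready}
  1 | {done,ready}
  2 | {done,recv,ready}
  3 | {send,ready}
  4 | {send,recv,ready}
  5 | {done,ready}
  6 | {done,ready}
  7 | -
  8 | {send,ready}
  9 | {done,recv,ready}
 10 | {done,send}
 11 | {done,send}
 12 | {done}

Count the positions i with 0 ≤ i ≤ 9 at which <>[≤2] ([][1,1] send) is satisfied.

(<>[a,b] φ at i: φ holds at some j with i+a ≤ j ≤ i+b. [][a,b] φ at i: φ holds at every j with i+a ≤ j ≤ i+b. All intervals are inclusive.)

9

Evaluate at each i in [0,9]:
  i=0: ✓ (witness j=2)
  i=1: ✓ (witness j=2)
  i=2: ✓ (witness j=2)
  i=3: ✓ (witness j=3)
  i=4: ✗ (none in [4,6])
  i=5: ✓ (witness j=7)
  i=6: ✓ (witness j=7)
  i=7: ✓ (witness j=7)
  i=8: ✓ (witness j=9)
  i=9: ✓ (witness j=9)
Positions where it holds: {0, 1, 2, 3, 5, 6, 7, 8, 9} → 9.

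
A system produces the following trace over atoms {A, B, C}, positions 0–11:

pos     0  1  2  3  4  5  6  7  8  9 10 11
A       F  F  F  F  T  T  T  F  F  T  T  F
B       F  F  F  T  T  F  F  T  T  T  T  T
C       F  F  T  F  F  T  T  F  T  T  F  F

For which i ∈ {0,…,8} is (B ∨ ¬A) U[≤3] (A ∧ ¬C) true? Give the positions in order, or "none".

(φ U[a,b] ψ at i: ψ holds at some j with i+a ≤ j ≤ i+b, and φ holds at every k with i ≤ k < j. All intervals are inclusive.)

1, 2, 3, 4, 7, 8

Evaluate at each i in [0,8]:
  i=0: ✗ (no rhs in [0,3])
  i=1: ✓ (rhs at j=4; lhs holds on [1,3])
  i=2: ✓ (rhs at j=4; lhs holds on [2,3])
  i=3: ✓ (rhs at j=4; lhs holds on [3,3])
  i=4: ✓ (rhs at j=4)
  i=5: ✗ (no rhs in [5,8])
  i=6: ✗ (no rhs in [6,9])
  i=7: ✓ (rhs at j=10; lhs holds on [7,9])
  i=8: ✓ (rhs at j=10; lhs holds on [8,9])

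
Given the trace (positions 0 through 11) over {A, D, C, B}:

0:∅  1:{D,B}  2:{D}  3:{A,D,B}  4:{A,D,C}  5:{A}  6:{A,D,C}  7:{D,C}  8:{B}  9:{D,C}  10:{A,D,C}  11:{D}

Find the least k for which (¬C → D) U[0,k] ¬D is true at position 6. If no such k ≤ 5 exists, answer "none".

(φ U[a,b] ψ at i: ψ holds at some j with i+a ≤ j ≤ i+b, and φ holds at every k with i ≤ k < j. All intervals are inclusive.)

2

Need earliest j ≥ 6 with ¬D, and (¬C → D) at every k in [6,j-1].
  j=6: rhs fails.
  j=7: rhs fails.
  j=8: rhs holds; lhs holds on [6,7]. k = 2.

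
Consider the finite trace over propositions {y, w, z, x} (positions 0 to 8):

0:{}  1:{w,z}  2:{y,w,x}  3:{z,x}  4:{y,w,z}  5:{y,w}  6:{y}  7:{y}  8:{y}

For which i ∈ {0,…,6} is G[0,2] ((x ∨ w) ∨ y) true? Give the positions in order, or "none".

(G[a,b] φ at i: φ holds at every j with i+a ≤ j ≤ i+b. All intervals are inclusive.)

1, 2, 3, 4, 5, 6

Evaluate at each i in [0,6]:
  i=0: ✗ (fails at j=0)
  i=1: ✓ (all of [1,3])
  i=2: ✓ (all of [2,4])
  i=3: ✓ (all of [3,5])
  i=4: ✓ (all of [4,6])
  i=5: ✓ (all of [5,7])
  i=6: ✓ (all of [6,8])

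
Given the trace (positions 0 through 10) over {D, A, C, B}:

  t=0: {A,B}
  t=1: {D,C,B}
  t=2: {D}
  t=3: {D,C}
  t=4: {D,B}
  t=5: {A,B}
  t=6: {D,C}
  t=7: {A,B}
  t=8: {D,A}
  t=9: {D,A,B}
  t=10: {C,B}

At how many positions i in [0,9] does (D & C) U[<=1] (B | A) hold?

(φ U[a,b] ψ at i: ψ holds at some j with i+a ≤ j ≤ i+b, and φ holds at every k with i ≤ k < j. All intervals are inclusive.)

9

Evaluate at each i in [0,9]:
  i=0: ✓ (rhs at j=0)
  i=1: ✓ (rhs at j=1)
  i=2: ✗ (no rhs in [2,3])
  i=3: ✓ (rhs at j=4; lhs holds on [3,3])
  i=4: ✓ (rhs at j=4)
  i=5: ✓ (rhs at j=5)
  i=6: ✓ (rhs at j=7; lhs holds on [6,6])
  i=7: ✓ (rhs at j=7)
  i=8: ✓ (rhs at j=8)
  i=9: ✓ (rhs at j=9)
Positions where it holds: {0, 1, 3, 4, 5, 6, 7, 8, 9} → 9.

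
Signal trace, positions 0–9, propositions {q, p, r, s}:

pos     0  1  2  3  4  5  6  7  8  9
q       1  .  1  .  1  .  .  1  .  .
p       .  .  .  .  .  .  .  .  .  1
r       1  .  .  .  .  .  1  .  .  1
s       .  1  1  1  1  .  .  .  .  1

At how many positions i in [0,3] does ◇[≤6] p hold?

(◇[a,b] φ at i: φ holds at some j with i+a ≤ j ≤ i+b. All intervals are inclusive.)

1

Evaluate at each i in [0,3]:
  i=0: ✗ (none in [0,6])
  i=1: ✗ (none in [1,7])
  i=2: ✗ (none in [2,8])
  i=3: ✓ (witness j=9)
Positions where it holds: {3} → 1.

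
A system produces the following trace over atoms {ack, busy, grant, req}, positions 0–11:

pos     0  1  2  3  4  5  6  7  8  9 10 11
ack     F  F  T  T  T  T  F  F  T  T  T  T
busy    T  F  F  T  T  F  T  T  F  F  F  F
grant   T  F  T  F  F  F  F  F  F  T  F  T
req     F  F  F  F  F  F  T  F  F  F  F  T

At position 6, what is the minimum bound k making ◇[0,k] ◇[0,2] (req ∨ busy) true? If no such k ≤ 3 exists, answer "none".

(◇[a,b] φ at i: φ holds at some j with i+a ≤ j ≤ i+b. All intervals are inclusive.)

0

Scan j = 6,7,… for ◇[0,2] (req ∨ busy):
  j=6: holds
First hit at j=6, so smallest k = 6-6 = 0.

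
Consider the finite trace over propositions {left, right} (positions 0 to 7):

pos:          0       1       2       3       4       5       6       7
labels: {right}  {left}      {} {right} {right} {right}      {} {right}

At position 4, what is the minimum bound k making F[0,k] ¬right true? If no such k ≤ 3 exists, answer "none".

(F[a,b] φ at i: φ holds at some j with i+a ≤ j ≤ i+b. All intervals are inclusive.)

Scan j = 4,5,… for ¬right:
  j=4: fails
  j=5: fails
  j=6: holds
First hit at j=6, so smallest k = 6-4 = 2.

2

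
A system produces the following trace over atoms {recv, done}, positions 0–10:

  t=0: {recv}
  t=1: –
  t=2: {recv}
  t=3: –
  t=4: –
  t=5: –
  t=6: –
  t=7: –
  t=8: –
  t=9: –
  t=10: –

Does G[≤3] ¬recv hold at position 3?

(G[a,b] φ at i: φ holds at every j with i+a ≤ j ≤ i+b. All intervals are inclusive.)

Check ¬recv at every j in [3,6]:
  j=3: true
  j=4: true
  j=5: true
  j=6: true
All positions satisfy it → formula holds.

Yes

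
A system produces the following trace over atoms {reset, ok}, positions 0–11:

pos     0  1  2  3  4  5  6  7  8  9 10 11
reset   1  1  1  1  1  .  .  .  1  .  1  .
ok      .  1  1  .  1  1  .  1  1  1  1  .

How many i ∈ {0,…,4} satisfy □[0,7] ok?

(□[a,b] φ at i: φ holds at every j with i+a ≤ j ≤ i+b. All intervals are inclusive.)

Evaluate at each i in [0,4]:
  i=0: ✗ (fails at j=0)
  i=1: ✗ (fails at j=3)
  i=2: ✗ (fails at j=3)
  i=3: ✗ (fails at j=3)
  i=4: ✗ (fails at j=6)
Positions where it holds: {} → 0.

0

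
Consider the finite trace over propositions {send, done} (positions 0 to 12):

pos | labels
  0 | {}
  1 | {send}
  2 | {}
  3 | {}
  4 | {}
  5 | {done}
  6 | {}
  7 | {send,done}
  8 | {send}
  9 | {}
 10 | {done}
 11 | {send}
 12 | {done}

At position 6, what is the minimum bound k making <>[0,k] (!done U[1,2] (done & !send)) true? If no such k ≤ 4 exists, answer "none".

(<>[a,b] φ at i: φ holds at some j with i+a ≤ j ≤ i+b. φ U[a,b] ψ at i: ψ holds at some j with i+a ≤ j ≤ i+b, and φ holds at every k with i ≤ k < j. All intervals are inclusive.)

2

Scan j = 6,7,… for (!done U[1,2] (done & !send)):
  j=6: fails
  j=7: fails
  j=8: holds
First hit at j=8, so smallest k = 8-6 = 2.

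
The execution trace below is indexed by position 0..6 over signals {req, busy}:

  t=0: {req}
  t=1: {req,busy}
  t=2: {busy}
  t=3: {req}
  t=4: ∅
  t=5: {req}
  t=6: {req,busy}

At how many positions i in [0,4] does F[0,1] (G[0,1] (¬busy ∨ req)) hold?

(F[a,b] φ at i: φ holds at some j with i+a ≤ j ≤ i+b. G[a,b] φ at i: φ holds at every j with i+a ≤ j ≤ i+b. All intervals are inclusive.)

Evaluate at each i in [0,4]:
  i=0: ✓ (witness j=0)
  i=1: ✗ (none in [1,2])
  i=2: ✓ (witness j=3)
  i=3: ✓ (witness j=3)
  i=4: ✓ (witness j=4)
Positions where it holds: {0, 2, 3, 4} → 4.

4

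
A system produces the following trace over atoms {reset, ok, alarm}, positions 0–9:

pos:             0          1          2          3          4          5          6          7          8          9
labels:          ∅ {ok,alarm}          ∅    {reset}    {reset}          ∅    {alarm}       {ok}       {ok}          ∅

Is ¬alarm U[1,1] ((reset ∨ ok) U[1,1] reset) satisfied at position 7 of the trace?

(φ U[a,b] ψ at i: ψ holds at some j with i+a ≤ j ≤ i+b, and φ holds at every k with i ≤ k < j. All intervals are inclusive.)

Does not hold

Need some j in [8,8] with ((reset ∨ ok) U[1,1] reset), and ¬alarm at every k in [7,j-1].
  j=8: ((reset ∨ ok) U[1,1] reset) — fails.
No j in the window works → until fails.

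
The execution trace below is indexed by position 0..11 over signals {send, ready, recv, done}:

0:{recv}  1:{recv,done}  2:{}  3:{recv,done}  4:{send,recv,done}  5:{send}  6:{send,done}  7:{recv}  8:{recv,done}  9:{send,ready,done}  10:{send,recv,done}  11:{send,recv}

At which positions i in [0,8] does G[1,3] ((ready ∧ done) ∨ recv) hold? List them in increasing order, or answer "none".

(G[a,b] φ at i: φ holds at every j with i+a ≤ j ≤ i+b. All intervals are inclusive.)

Evaluate at each i in [0,8]:
  i=0: ✗ (fails at j=2)
  i=1: ✗ (fails at j=2)
  i=2: ✗ (fails at j=5)
  i=3: ✗ (fails at j=5)
  i=4: ✗ (fails at j=5)
  i=5: ✗ (fails at j=6)
  i=6: ✓ (all of [7,9])
  i=7: ✓ (all of [8,10])
  i=8: ✓ (all of [9,11])

6, 7, 8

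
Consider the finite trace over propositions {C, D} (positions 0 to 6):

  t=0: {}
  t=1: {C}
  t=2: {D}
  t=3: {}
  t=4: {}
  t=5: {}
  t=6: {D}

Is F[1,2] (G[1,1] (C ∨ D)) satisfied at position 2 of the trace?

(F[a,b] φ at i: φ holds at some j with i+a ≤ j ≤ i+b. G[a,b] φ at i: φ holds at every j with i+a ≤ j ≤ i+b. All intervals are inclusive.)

Check G[1,1] (C ∨ D) at each j in [3,4]:
  j=3: fails at 4
  j=4: fails at 5
No position in the window satisfies it → formula fails.

False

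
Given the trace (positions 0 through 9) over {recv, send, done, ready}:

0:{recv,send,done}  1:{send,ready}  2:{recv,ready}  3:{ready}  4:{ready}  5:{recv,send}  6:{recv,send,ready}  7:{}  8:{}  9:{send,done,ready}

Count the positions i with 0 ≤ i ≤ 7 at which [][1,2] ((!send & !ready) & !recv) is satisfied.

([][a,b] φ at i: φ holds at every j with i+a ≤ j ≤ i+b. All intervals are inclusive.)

1

Evaluate at each i in [0,7]:
  i=0: ✗ (fails at j=1)
  i=1: ✗ (fails at j=2)
  i=2: ✗ (fails at j=3)
  i=3: ✗ (fails at j=4)
  i=4: ✗ (fails at j=5)
  i=5: ✗ (fails at j=6)
  i=6: ✓ (all of [7,8])
  i=7: ✗ (fails at j=9)
Positions where it holds: {6} → 1.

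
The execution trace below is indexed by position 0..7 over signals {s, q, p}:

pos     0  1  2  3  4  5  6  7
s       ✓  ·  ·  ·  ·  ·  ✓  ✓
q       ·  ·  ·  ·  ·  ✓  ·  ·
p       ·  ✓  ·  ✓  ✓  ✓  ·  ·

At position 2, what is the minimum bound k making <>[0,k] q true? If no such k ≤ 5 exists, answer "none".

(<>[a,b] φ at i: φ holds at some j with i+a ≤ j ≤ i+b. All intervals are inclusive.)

3

Scan j = 2,3,… for q:
  j=2: fails
  j=3: fails
  j=4: fails
  j=5: holds
First hit at j=5, so smallest k = 5-2 = 3.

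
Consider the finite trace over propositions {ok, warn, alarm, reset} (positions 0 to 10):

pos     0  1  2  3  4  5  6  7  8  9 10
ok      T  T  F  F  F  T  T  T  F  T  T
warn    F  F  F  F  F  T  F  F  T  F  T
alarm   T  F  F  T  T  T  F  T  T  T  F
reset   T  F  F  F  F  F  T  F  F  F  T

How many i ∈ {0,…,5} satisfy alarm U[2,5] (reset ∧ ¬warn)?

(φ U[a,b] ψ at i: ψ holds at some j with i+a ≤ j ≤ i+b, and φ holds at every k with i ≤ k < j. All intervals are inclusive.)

2

Evaluate at each i in [0,5]:
  i=0: ✗ (no rhs in [2,5])
  i=1: ✗ (lhs fails at k=1 before rhs at j=6)
  i=2: ✗ (lhs fails at k=2 before rhs at j=6)
  i=3: ✓ (rhs at j=6; lhs holds on [3,5])
  i=4: ✓ (rhs at j=6; lhs holds on [4,5])
  i=5: ✗ (no rhs in [7,10])
Positions where it holds: {3, 4} → 2.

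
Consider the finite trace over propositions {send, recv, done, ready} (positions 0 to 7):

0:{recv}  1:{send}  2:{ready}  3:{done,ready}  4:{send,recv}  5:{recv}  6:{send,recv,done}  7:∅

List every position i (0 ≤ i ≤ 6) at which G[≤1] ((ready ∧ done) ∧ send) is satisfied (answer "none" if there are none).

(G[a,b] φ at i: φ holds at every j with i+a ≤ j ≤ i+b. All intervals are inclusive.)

Evaluate at each i in [0,6]:
  i=0: ✗ (fails at j=0)
  i=1: ✗ (fails at j=1)
  i=2: ✗ (fails at j=2)
  i=3: ✗ (fails at j=3)
  i=4: ✗ (fails at j=4)
  i=5: ✗ (fails at j=5)
  i=6: ✗ (fails at j=6)

none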